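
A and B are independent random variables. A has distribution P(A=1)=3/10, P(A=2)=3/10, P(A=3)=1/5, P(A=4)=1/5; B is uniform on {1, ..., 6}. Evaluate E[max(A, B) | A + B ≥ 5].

195/43

P(A + B ≥ 5) = 43/60.
Summing max(A,B)·P(x,y) over outcomes with A + B ≥ 5 gives 13/4.
E[max(A, B) | A + B ≥ 5] = (13/4) / (43/60) = 195/43.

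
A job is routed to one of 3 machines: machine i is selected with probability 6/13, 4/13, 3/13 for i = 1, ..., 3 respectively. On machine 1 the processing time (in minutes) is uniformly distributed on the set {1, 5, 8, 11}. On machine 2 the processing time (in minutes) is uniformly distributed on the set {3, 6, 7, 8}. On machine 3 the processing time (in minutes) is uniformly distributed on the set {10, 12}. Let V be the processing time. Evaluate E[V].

E[V | machine 1] = (1+5+8+11)/4 = 25/4.
E[V | machine 2] = (3+6+7+8)/4 = 6.
E[V | machine 3] = (10+12)/2 = 11.
E[V] = (6/13)·(25/4) + (4/13)·(6) + (3/13)·(11) = 189/26.

189/26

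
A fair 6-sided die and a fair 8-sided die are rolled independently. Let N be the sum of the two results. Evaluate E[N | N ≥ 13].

40/3

P(N ≥ 13) = 1/16.
Σ over the event: 13·1/24 + 14·1/48 = 5/6.
E[N | N ≥ 13] = (5/6) / (1/16) = 40/3.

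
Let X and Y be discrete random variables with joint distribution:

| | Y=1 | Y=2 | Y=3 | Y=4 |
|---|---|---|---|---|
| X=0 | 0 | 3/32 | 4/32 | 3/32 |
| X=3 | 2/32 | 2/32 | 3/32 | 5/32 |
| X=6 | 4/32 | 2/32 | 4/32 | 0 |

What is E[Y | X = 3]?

P(X = 3) = 3/8.
Σ Y·P over the event = 1·(2/32) + 2·(2/32) + 3·(3/32) + 4·(5/32) = 35/32.
E[Y | X = 3] = (35/32) / (3/8) = 35/12.

35/12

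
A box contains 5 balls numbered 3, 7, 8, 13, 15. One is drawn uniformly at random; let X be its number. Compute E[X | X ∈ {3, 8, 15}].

26/3

P(X ∈ {3, 8, 15}) = 3/5.
Σ over the event: 3·1/5 + 8·1/5 + 15·1/5 = 26/5.
E[X | X ∈ {3, 8, 15}] = (26/5) / (3/5) = 26/3.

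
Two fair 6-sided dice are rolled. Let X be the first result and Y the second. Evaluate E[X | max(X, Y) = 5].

35/9

Outcomes with max(X, Y) = 5: (1,5), (2,5), (3,5), (4,5), (5,1), (5,2), (5,3), (5,4), (5,5), each with probability 1/36.
E[X | max(X, Y) = 5] = (1 + 2 + 3 + 4 + 5 + 5 + 5 + 5 + 5) / 9 = 35/9.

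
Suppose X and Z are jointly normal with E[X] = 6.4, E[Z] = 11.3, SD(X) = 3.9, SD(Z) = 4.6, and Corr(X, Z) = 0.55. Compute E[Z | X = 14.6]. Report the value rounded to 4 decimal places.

16.6195

The regression of Z on X has slope ρ·σ_Z/σ_X and passes through (μ_X, μ_Z).
E[Z | X=14.6] = 11.3 + (0.55)·(4.6/3.9)·(14.6 − (6.4)) = 11.3 + (0.64872)·(8.2) = 16.6195.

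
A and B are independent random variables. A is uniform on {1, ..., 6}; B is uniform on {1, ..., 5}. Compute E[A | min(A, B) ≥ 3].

9/2

P(min(A, B) ≥ 3) = 2/5.
Summing A·P(x,y) over outcomes with min(A, B) ≥ 3 gives 9/5.
E[A | min(A, B) ≥ 3] = (9/5) / (2/5) = 9/2.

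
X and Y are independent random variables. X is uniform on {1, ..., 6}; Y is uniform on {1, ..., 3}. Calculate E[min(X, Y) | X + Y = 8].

Outcomes with X + Y = 8: (5,3), (6,2), each with probability 1/18.
E[min(X, Y) | X + Y = 8] = (3 + 2) / 2 = 5/2.

5/2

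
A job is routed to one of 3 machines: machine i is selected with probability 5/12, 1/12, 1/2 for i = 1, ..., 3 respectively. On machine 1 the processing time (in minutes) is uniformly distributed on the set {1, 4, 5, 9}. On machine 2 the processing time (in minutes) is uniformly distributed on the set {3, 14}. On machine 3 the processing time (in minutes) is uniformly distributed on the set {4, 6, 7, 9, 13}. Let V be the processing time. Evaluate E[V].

527/80

E[V | machine 1] = (1+4+5+9)/4 = 19/4.
E[V | machine 2] = (3+14)/2 = 17/2.
E[V | machine 3] = (4+6+7+9+13)/5 = 39/5.
By the law of total expectation,
E[V] = (5/12)·(19/4) + (1/12)·(17/2) + (1/2)·(39/5) = 527/80.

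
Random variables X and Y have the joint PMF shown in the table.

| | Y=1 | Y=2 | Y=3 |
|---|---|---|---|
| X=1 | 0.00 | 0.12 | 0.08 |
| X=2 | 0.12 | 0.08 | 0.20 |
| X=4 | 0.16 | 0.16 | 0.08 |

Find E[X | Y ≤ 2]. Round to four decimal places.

2.8125

P(Y ≤ 2) = 0.64.
Σ X·P over the event = 1·(0.12) + 2·(0.12) + 2·(0.08) + 4·(0.16) + 4·(0.16) = 1.80.
E[X | Y ≤ 2] = (1.80) / (0.64) = 2.8125.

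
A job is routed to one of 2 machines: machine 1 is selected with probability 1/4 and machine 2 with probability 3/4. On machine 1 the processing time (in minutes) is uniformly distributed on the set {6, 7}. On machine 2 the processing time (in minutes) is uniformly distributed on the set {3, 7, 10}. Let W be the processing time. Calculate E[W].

E[W | machine 1] = (6+7)/2 = 13/2.
E[W | machine 2] = (3+7+10)/3 = 20/3.
E[W] = (1/4)·(13/2) + (3/4)·(20/3) = 53/8.

53/8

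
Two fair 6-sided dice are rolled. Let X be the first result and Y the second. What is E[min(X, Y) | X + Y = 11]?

5

Outcomes with X + Y = 11: (5,6), (6,5), each with probability 1/36.
E[min(X, Y) | X + Y = 11] = (5 + 5) / 2 = 5.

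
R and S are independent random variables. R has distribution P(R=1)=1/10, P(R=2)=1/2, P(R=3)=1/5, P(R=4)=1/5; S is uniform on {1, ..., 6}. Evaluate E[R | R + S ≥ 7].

P(R + S ≥ 7) = 5/12.
Summing R·P(x,y) over outcomes with R + S ≥ 7 gives 71/60.
E[R | R + S ≥ 7] = (71/60) / (5/12) = 71/25.

71/25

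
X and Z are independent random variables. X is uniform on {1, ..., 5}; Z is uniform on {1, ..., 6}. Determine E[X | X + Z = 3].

Outcomes with X + Z = 3: (1,2), (2,1), each with probability 1/30.
E[X | X + Z = 3] = (1 + 2) / 2 = 3/2.

3/2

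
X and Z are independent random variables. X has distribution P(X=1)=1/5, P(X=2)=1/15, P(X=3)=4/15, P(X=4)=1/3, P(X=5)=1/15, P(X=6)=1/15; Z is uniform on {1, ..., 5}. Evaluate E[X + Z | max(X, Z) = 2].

16/5

P(max(X, Z) = 2) = 1/15.
Summing (X+Z)·P(x,y) over outcomes with max(X, Z) = 2 gives 16/75.
E[X + Z | max(X, Z) = 2] = (16/75) / (1/15) = 16/5.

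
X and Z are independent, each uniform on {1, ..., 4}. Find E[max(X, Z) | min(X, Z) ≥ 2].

P(min(X, Z) ≥ 2) = 9/16.
Summing max(X,Z)·P(x,y) over outcomes with min(X, Z) ≥ 2 gives 31/16.
E[max(X, Z) | min(X, Z) ≥ 2] = (31/16) / (9/16) = 31/9.

31/9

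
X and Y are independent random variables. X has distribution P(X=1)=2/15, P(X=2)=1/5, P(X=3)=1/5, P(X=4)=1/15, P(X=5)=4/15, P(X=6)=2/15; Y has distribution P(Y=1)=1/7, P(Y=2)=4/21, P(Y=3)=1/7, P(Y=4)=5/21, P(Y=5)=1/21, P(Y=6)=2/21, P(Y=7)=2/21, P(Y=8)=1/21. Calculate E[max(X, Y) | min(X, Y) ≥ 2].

1175/234

P(min(X, Y) ≥ 2) = 26/35.
Summing max(X,Y)·P(x,y) over outcomes with min(X, Y) ≥ 2 gives 235/63.
E[max(X, Y) | min(X, Y) ≥ 2] = (235/63) / (26/35) = 1175/234.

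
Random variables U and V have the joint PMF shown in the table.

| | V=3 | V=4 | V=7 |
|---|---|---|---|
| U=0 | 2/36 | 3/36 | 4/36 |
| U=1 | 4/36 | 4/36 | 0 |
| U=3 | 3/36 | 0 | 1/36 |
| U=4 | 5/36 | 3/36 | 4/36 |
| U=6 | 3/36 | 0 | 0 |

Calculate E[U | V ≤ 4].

67/27

P(V ≤ 4) = 3/4.
Σ U·P over the event = 0·(2/36) + 0·(3/36) + 1·(4/36) + 1·(4/36) + 3·(3/36) + 4·(5/36) + 4·(3/36) + 6·(3/36) = 67/36.
E[U | V ≤ 4] = (67/36) / (3/4) = 67/27.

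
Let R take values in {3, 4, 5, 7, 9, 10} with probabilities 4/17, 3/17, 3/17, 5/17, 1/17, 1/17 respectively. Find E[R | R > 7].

19/2

P(R > 7) = 2/17.
Σ over the event: 9·1/17 + 10·1/17 = 19/17.
E[R | R > 7] = (19/17) / (2/17) = 19/2.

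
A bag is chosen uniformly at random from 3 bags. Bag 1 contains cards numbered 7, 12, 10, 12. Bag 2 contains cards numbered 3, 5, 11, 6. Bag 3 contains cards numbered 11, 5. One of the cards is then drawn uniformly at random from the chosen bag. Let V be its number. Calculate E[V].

49/6

E[V | bag 1] = (7+12+10+12)/4 = 41/4.
E[V | bag 2] = (3+5+11+6)/4 = 25/4.
E[V | bag 3] = (11+5)/2 = 8.
By the law of total expectation,
E[V] = (1/3)·(41/4) + (1/3)·(25/4) + (1/3)·(8) = 49/6.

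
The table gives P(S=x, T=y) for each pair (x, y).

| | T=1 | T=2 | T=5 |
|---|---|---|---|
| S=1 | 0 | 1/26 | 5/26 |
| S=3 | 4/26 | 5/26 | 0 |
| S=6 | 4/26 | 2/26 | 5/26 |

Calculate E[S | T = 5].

7/2

P(T = 5) = 5/13.
Σ S·P over the event = 1·(5/26) + 6·(5/26) = 35/26.
E[S | T = 5] = (35/26) / (5/13) = 7/2.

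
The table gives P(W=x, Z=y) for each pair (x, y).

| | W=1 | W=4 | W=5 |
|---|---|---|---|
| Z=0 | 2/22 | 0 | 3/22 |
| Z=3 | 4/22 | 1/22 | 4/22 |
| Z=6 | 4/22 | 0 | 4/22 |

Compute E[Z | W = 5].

36/11

P(W = 5) = 1/2.
Summing Z·P(W=x,Z=y) over the conditioning event gives 18/11.
E[Z | W = 5] = (18/11) / (1/2) = 36/11.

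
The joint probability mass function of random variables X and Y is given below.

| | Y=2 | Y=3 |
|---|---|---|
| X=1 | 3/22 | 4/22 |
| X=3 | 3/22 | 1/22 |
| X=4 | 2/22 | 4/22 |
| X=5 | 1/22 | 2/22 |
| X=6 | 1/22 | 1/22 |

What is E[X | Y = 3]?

P(Y = 3) = 6/11.
Σ X·P over the event = 1·(4/22) + 3·(1/22) + 4·(4/22) + 5·(2/22) + 6·(1/22) = 39/22.
E[X | Y = 3] = (39/22) / (6/11) = 13/4.

13/4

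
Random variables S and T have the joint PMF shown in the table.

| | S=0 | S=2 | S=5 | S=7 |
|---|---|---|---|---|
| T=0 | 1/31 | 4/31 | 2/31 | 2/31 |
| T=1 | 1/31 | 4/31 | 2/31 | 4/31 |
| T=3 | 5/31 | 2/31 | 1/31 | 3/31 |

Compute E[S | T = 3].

P(T = 3) = 11/31.
Σ S·P over the event = 0·(5/31) + 2·(2/31) + 5·(1/31) + 7·(3/31) = 30/31.
E[S | T = 3] = (30/31) / (11/31) = 30/11.

30/11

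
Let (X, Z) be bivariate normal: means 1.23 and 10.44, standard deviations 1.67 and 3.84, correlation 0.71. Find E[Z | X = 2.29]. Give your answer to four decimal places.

12.1705

The regression of Z on X has slope ρ·σ_Z/σ_X and passes through (μ_X, μ_Z).
E[Z | X=2.29] = 10.44 + (0.71)·(3.84/1.67)·(2.29 − (1.23)) = 10.44 + (1.63257)·(1.06) = 12.1705.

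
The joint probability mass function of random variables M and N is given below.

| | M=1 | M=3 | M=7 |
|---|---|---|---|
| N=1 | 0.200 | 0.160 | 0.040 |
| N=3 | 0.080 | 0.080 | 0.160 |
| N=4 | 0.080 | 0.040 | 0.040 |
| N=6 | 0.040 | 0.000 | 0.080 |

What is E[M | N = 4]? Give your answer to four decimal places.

P(N = 4) = 0.160.
Summing M·P(M=x,N=y) over the conditioning event gives 0.480.
E[M | N = 4] = (0.480) / (0.160) = 3.0000.

3.0000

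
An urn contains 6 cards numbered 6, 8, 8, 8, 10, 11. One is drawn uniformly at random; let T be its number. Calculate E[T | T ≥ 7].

9

P(T ≥ 7) = 5/6.
Σ over the event: 8·1/2 + 10·1/6 + 11·1/6 = 15/2.
E[T | T ≥ 7] = (15/2) / (5/6) = 9.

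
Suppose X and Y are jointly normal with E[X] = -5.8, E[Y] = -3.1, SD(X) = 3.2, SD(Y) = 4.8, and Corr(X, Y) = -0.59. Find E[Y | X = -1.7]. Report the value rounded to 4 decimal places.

-6.7285

The regression of Y on X has slope ρ·σ_Y/σ_X and passes through (μ_X, μ_Y).
E[Y | X=-1.7] = -3.1 + (-0.59)·(4.8/3.2)·(-1.7 − (-5.8)) = -3.1 + (-0.885)·(4.1) = -6.7285.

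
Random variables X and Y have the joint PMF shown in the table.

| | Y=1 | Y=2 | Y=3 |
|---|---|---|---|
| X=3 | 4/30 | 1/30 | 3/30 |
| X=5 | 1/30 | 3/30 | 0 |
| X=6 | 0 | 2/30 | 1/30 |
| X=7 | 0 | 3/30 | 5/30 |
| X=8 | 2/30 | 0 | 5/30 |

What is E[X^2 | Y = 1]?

P(Y = 1) = 7/30.
Σ X^2·P over the event = 9·(4/30) + 25·(1/30) + 64·(2/30) = 63/10.
E[X^2 | Y = 1] = (63/10) / (7/30) = 27.

27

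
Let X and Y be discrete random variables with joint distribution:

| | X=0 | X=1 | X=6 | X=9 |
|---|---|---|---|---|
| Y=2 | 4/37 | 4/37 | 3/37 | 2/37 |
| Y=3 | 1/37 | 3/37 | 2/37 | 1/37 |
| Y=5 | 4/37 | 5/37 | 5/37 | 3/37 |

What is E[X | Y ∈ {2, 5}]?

17/5

P(Y ∈ {2, 5}) = 30/37.
Summing X·P(X=x,Y=y) over the conditioning event gives 102/37.
E[X | Y ∈ {2, 5}] = (102/37) / (30/37) = 17/5.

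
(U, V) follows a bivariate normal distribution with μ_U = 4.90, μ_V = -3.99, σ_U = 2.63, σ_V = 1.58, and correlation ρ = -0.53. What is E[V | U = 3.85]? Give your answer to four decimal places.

-3.6557

The regression of V on U has slope ρ·σ_V/σ_U and passes through (μ_U, μ_V).
E[V | U=3.85] = -3.99 + (-0.53)·(1.58/2.63)·(3.85 − (4.90)) = -3.99 + (-0.3184)·(-1.05) = -3.6557.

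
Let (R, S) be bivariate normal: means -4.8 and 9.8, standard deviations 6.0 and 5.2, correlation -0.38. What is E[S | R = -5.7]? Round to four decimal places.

For a bivariate normal, E[S | R=x] = μ_S + ρ·(σ_S/σ_R)·(x − μ_R).
E[S | R=-5.7] = 9.8 + (-0.38)·(5.2/6.0)·(-5.7 − (-4.8)) = 9.8 + (-0.32933)·(-0.9) = 10.0964.

10.0964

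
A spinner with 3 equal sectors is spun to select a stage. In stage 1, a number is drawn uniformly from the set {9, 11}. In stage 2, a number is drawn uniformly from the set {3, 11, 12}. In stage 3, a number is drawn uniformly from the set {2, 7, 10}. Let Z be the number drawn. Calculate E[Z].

25/3

E[Z | stage 1] = (9+11)/2 = 10.
E[Z | stage 2] = (3+11+12)/3 = 26/3.
E[Z | stage 3] = (2+7+10)/3 = 19/3.
By the law of total expectation,
E[Z] = (1/3)·(10) + (1/3)·(26/3) + (1/3)·(19/3) = 25/3.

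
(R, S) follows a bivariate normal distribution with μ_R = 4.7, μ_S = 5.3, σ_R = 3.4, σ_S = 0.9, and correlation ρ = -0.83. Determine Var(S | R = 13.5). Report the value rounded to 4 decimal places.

0.2520

The conditional variance in a bivariate normal is σ_S²(1 − ρ²), independent of x.
Var(S | R=13.5) = (0.9)²·(1 − (-0.83)²) = 0.81·0.3111 = 0.2520.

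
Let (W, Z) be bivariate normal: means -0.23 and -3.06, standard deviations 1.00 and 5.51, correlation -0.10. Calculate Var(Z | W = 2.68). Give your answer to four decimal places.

30.0565

For a bivariate normal, Var(Z | W=x) = σ_Z²(1 − ρ²).
Var(Z | W=2.68) = (5.51)²·(1 − (-0.10)²) = 30.3601·0.99 = 30.0565.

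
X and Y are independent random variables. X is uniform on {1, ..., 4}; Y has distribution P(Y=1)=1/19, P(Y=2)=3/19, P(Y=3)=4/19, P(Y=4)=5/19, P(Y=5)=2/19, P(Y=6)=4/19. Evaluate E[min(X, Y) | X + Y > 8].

P(X + Y > 8) = 5/38.
Summing min(X,Y)·P(x,y) over outcomes with X + Y > 8 gives 9/19.
E[min(X, Y) | X + Y > 8] = (9/19) / (5/38) = 18/5.

18/5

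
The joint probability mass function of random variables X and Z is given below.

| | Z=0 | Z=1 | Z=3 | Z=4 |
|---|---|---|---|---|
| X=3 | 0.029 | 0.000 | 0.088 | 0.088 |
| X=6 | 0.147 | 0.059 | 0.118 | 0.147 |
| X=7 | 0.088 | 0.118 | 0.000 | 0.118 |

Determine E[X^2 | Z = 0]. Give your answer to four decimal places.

37.3674

P(Z = 0) = 0.264.
Σ X^2·P over the event = 9·(0.029) + 36·(0.147) + 49·(0.088) = 9.865.
E[X^2 | Z = 0] = (9.865) / (0.264) = 37.3674.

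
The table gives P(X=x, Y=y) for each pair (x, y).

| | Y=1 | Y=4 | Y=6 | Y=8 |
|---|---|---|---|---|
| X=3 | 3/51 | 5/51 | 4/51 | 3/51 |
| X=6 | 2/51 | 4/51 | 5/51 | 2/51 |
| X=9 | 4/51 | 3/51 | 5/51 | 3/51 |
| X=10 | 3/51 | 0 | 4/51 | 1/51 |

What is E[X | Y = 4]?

P(Y = 4) = 4/17.
Σ X·P over the event = 3·(5/51) + 6·(4/51) + 9·(3/51) = 22/17.
E[X | Y = 4] = (22/17) / (4/17) = 11/2.

11/2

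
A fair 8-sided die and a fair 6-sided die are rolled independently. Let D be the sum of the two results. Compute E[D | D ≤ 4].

P(D ≤ 4) = 1/8.
Σ over the event: 2·1/48 + 3·1/24 + 4·1/16 = 5/12.
E[D | D ≤ 4] = (5/12) / (1/8) = 10/3.

10/3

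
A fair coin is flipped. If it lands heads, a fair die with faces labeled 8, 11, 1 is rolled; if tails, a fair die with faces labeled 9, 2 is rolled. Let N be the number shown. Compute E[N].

E[N | heads] = (8+11+1)/3 = 20/3.
E[N | tails] = (9+2)/2 = 11/2.
E[N] = (1/2)·(20/3) + (1/2)·(11/2) = 73/12.

73/12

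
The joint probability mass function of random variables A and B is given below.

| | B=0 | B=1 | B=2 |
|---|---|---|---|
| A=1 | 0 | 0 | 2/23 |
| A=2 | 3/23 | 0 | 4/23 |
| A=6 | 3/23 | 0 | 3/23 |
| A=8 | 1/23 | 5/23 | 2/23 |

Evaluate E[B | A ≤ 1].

P(A ≤ 1) = 2/23.
Σ B·P over the event = 2·(2/23) = 4/23.
E[B | A ≤ 1] = (4/23) / (2/23) = 2.

2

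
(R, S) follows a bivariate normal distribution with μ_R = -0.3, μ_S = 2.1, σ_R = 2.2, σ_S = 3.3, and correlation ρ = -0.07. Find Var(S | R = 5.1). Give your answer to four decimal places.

For a bivariate normal, Var(S | R=x) = σ_S²(1 − ρ²).
Var(S | R=5.1) = (3.3)²·(1 − (-0.07)²) = 10.89·0.9951 = 10.8366.

10.8366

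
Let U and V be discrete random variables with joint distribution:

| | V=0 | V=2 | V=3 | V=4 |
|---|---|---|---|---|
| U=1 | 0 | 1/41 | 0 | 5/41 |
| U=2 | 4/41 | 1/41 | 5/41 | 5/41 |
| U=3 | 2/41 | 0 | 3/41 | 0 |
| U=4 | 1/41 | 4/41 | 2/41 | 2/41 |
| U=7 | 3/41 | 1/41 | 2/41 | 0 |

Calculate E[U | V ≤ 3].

106/29

P(V ≤ 3) = 29/41.
Summing U·P(U=x,V=y) over the conditioning event gives 106/41.
E[U | V ≤ 3] = (106/41) / (29/41) = 106/29.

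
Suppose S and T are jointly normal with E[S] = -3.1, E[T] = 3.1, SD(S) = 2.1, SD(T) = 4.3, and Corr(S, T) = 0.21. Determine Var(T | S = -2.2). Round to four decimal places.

17.6746

The conditional variance in a bivariate normal is σ_T²(1 − ρ²), independent of x.
Var(T | S=-2.2) = (4.3)²·(1 − (0.21)²) = 18.49·0.9559 = 17.6746.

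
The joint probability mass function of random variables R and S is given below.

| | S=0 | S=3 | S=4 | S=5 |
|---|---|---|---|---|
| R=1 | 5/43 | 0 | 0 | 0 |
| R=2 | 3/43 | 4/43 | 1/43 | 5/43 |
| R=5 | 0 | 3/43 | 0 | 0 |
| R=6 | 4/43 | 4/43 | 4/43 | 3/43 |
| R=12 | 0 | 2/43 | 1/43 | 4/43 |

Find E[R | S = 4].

19/3

P(S = 4) = 6/43.
Σ R·P over the event = 2·(1/43) + 6·(4/43) + 12·(1/43) = 38/43.
E[R | S = 4] = (38/43) / (6/43) = 19/3.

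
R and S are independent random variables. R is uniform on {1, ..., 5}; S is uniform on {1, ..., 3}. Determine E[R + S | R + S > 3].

P(R + S > 3) = 4/5.
Summing (R+S)·P(x,y) over outcomes with R + S > 3 gives 67/15.
E[R + S | R + S > 3] = (67/15) / (4/5) = 67/12.

67/12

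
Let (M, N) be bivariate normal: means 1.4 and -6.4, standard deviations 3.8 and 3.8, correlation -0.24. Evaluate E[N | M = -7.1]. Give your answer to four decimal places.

For a bivariate normal, E[N | M=x] = μ_N + ρ·(σ_N/σ_M)·(x − μ_M).
E[N | M=-7.1] = -6.4 + (-0.24)·(3.8/3.8)·(-7.1 − (1.4)) = -6.4 + (-0.24)·(-8.5) = -4.3600.

-4.3600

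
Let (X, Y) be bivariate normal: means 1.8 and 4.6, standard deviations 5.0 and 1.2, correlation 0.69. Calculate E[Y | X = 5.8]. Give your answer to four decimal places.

5.2624

The regression of Y on X has slope ρ·σ_Y/σ_X and passes through (μ_X, μ_Y).
E[Y | X=5.8] = 4.6 + (0.69)·(1.2/5.0)·(5.8 − (1.8)) = 4.6 + (0.1656)·(4) = 5.2624.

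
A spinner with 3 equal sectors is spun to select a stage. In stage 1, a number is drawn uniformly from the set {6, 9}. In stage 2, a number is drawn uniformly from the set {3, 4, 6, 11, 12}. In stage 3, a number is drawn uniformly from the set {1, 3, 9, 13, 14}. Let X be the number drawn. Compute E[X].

227/30

E[X | stage 1] = (6+9)/2 = 15/2.
E[X | stage 2] = (3+4+6+11+12)/5 = 36/5.
E[X | stage 3] = (1+3+9+13+14)/5 = 8.
By the law of total expectation,
E[X] = (1/3)·(15/2) + (1/3)·(36/5) + (1/3)·(8) = 227/30.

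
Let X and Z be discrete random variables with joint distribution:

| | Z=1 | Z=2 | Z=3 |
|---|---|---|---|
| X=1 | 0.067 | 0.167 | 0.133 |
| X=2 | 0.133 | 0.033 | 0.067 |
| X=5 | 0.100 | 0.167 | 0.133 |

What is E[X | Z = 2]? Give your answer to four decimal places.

P(Z = 2) = 0.367.
Σ X·P over the event = 1·(0.167) + 2·(0.033) + 5·(0.167) = 1.068.
E[X | Z = 2] = (1.068) / (0.367) = 2.9101.

2.9101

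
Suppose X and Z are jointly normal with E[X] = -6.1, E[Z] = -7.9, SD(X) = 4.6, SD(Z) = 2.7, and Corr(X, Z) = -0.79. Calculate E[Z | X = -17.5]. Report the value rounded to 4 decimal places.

-2.6139

E[Z | X=x] = μ_Z + ρ(σ_Z/σ_X)(x − μ_X) for jointly normal variables.
E[Z | X=-17.5] = -7.9 + (-0.79)·(2.7/4.6)·(-17.5 − (-6.1)) = -7.9 + (-0.463696)·(-11.4) = -2.6139.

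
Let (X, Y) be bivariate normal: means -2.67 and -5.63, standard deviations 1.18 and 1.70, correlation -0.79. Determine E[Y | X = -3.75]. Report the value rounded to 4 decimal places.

-4.4008

E[Y | X=x] = μ_Y + ρ(σ_Y/σ_X)(x − μ_X) for jointly normal variables.
E[Y | X=-3.75] = -5.63 + (-0.79)·(1.70/1.18)·(-3.75 − (-2.67)) = -5.63 + (-1.13814)·(-1.08) = -4.4008.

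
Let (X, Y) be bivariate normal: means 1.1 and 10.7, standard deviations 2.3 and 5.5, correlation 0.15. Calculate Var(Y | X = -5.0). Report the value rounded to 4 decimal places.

29.5694

The conditional variance in a bivariate normal is σ_Y²(1 − ρ²), independent of x.
Var(Y | X=-5.0) = (5.5)²·(1 − (0.15)²) = 30.25·0.9775 = 29.5694.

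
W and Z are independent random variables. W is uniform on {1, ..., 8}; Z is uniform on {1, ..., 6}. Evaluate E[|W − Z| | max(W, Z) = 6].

30/11

P(max(W, Z) = 6) = 11/48.
Summing |W−Z|·P(x,y) over outcomes with max(W, Z) = 6 gives 5/8.
E[|W − Z| | max(W, Z) = 6] = (5/8) / (11/48) = 30/11.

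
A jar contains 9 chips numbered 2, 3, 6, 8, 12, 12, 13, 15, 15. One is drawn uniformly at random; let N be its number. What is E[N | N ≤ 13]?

P(N ≤ 13) = 7/9.
Σ over the event: 2·1/9 + 3·1/9 + 6·1/9 + 8·1/9 + 12·2/9 + 13·1/9 = 56/9.
E[N | N ≤ 13] = (56/9) / (7/9) = 8.

8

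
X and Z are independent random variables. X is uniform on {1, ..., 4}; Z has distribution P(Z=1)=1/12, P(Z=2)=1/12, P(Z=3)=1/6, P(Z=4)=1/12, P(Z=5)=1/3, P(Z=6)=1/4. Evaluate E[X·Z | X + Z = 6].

P(X + Z = 6) = 1/6.
Summing XZ·P(x,y) over outcomes with X + Z = 6 gives 9/8.
E[X·Z | X + Z = 6] = (9/8) / (1/6) = 27/4.

27/4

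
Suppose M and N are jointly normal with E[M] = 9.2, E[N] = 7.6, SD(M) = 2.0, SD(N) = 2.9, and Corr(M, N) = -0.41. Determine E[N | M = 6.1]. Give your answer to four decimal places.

The regression of N on M has slope ρ·σ_N/σ_M and passes through (μ_M, μ_N).
E[N | M=6.1] = 7.6 + (-0.41)·(2.9/2.0)·(6.1 − (9.2)) = 7.6 + (-0.5945)·(-3.1) = 9.4430.

9.4430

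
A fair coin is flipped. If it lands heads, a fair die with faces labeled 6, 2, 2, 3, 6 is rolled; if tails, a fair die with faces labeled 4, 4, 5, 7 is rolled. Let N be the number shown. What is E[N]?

E[N | heads] = (6+2+2+3+6)/5 = 19/5.
E[N | tails] = (4+4+5+7)/4 = 5.
By the law of total expectation,
E[N] = (1/2)·(19/5) + (1/2)·(5) = 22/5.

22/5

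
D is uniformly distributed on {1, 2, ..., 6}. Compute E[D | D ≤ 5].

Given D ≤ 5, D is equally likely to be any of {1, 2, 3, 4, 5}.
E[D | D ≤ 5] = (1 + 2 + 3 + 4 + 5) / 5 = 3.

3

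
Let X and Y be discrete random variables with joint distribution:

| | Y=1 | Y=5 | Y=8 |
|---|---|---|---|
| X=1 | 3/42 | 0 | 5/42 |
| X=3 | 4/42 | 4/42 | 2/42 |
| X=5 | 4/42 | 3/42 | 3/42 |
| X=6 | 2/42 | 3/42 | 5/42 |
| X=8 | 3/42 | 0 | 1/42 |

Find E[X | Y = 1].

P(Y = 1) = 8/21.
Σ X·P over the event = 1·(3/42) + 3·(4/42) + 5·(4/42) + 6·(2/42) + 8·(3/42) = 71/42.
E[X | Y = 1] = (71/42) / (8/21) = 71/16.

71/16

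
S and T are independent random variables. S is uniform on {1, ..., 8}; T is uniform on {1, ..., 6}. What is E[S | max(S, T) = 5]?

Outcomes with max(S, T) = 5: (1,5), (2,5), (3,5), (4,5), (5,1), (5,2), (5,3), (5,4), (5,5), each with probability 1/48.
E[S | max(S, T) = 5] = (1 + 2 + 3 + 4 + 5 + 5 + 5 + 5 + 5) / 9 = 35/9.

35/9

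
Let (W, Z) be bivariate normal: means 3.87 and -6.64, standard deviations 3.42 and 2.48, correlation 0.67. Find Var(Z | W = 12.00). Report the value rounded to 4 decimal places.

The conditional variance in a bivariate normal is σ_Z²(1 − ρ²), independent of x.
Var(Z | W=12.00) = (2.48)²·(1 − (0.67)²) = 6.1504·0.5511 = 3.3895.

3.3895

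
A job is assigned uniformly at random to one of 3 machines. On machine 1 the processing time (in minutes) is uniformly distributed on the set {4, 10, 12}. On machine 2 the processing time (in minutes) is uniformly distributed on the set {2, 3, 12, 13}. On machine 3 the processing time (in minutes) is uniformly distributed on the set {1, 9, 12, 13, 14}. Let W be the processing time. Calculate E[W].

E[W | machine 1] = (4+10+12)/3 = 26/3.
E[W | machine 2] = (2+3+12+13)/4 = 15/2.
E[W | machine 3] = (1+9+12+13+14)/5 = 49/5.
By the law of total expectation,
E[W] = (1/3)·(26/3) + (1/3)·(15/2) + (1/3)·(49/5) = 779/90.

779/90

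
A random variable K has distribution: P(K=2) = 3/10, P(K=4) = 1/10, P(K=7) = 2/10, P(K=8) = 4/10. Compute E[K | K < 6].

P(K < 6) = 2/5.
Σ over the event: 2·3/10 + 4·1/10 = 1.
E[K | K < 6] = (1) / (2/5) = 5/2.

5/2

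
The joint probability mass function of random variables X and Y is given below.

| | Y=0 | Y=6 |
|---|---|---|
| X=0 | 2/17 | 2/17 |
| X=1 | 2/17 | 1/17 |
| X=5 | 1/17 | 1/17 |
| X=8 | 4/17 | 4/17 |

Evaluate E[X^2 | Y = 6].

141/4

P(Y = 6) = 8/17.
Summing X^2·P(X=x,Y=y) over the conditioning event gives 282/17.
E[X^2 | Y = 6] = (282/17) / (8/17) = 141/4.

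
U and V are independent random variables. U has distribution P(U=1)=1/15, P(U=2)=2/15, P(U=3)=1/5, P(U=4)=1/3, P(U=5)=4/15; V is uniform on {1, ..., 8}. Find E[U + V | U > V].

P(U > V) = 13/40.
Summing (U+V)·P(x,y) over outcomes with U > V gives 81/40.
E[U + V | U > V] = (81/40) / (13/40) = 81/13.

81/13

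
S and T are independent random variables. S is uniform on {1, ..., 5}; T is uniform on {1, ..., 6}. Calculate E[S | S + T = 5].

5/2

P(S + T = 5) = 2/15.
Summing S·P(x,y) over outcomes with S + T = 5 gives 1/3.
E[S | S + T = 5] = (1/3) / (2/15) = 5/2.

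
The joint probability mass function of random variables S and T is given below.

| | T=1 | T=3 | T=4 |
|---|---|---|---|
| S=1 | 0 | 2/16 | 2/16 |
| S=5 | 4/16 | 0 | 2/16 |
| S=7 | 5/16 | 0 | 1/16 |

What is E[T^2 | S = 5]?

6

P(S = 5) = 3/8.
Summing T^2·P(S=x,T=y) over the conditioning event gives 9/4.
E[T^2 | S = 5] = (9/4) / (3/8) = 6.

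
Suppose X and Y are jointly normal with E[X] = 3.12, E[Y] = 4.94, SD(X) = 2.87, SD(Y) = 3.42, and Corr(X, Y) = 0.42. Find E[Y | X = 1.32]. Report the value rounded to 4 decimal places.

For a bivariate normal, E[Y | X=x] = μ_Y + ρ·(σ_Y/σ_X)·(x − μ_X).
E[Y | X=1.32] = 4.94 + (0.42)·(3.42/2.87)·(1.32 − (3.12)) = 4.94 + (0.50049)·(-1.8) = 4.0391.

4.0391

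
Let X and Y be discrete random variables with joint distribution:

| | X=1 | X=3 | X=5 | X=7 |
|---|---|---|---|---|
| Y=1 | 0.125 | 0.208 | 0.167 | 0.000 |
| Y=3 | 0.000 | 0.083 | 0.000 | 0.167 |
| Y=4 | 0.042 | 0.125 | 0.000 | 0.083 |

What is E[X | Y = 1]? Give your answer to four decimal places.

3.1680

P(Y = 1) = 0.500.
Summing X·P(X=x,Y=y) over the conditioning event gives 1.584.
E[X | Y = 1] = (1.584) / (0.500) = 3.1680.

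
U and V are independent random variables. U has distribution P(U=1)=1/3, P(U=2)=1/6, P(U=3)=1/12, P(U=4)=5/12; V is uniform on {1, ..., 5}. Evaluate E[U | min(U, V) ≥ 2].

P(min(U, V) ≥ 2) = 8/15.
Summing U·P(x,y) over outcomes with min(U, V) ≥ 2 gives 9/5.
E[U | min(U, V) ≥ 2] = (9/5) / (8/15) = 27/8.

27/8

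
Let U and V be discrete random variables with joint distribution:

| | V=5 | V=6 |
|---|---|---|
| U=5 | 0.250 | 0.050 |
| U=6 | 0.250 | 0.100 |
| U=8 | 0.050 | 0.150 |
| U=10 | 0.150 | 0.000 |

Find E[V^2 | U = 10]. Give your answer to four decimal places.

25.0000

P(U = 10) = 0.150.
Σ V^2·P over the event = 25·(0.150) = 3.750.
E[V^2 | U = 10] = (3.750) / (0.150) = 25.0000.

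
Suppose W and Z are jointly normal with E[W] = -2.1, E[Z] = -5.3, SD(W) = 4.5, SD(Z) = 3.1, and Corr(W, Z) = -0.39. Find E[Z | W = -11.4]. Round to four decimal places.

-2.8014

The regression of Z on W has slope ρ·σ_Z/σ_W and passes through (μ_W, μ_Z).
E[Z | W=-11.4] = -5.3 + (-0.39)·(3.1/4.5)·(-11.4 − (-2.1)) = -5.3 + (-0.26867)·(-9.3) = -2.8014.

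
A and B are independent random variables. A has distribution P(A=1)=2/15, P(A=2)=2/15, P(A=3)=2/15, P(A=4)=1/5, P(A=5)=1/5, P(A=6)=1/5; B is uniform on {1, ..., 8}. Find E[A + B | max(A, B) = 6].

P(max(A, B) = 6) = 1/4.
Summing (A+B)·P(x,y) over outcomes with max(A, B) = 6 gives 47/20.
E[A + B | max(A, B) = 6] = (47/20) / (1/4) = 47/5.

47/5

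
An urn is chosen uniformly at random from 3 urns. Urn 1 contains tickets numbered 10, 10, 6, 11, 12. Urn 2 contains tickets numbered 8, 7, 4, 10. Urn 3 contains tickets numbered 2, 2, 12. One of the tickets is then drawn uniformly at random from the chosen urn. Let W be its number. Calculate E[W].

1343/180

E[W | urn 1] = (10+10+6+11+12)/5 = 49/5.
E[W | urn 2] = (8+7+4+10)/4 = 29/4.
E[W | urn 3] = (2+2+12)/3 = 16/3.
E[W] = (1/3)·(49/5) + (1/3)·(29/4) + (1/3)·(16/3) = 1343/180.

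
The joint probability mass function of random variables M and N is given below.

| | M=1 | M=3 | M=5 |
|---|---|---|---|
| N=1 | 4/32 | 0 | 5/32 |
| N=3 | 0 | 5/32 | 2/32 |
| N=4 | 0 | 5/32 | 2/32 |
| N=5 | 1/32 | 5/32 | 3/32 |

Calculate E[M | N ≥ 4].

7/2

P(N ≥ 4) = 1/2.
Σ M·P over the event = 1·(1/32) + 3·(5/32) + 3·(5/32) + 5·(2/32) + 5·(3/32) = 7/4.
E[M | N ≥ 4] = (7/4) / (1/2) = 7/2.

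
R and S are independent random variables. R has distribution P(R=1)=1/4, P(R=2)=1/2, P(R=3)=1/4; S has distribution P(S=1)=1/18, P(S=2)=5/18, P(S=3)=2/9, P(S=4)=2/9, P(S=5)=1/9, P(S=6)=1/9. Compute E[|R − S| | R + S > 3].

111/64

P(R + S > 3) = 8/9.
Summing |R−S|·P(x,y) over outcomes with R + S > 3 gives 37/24.
E[|R − S| | R + S > 3] = (37/24) / (8/9) = 111/64.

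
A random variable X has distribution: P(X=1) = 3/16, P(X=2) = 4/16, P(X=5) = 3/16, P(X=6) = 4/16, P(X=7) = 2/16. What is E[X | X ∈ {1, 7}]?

P(X ∈ {1, 7}) = 5/16.
Σ over the event: 1·3/16 + 7·1/8 = 17/16.
E[X | X ∈ {1, 7}] = (17/16) / (5/16) = 17/5.

17/5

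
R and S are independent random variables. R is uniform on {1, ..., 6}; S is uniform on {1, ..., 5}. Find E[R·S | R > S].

35/3

P(R > S) = 1/2.
Summing RS·P(x,y) over outcomes with R > S gives 35/6.
E[R·S | R > S] = (35/6) / (1/2) = 35/3.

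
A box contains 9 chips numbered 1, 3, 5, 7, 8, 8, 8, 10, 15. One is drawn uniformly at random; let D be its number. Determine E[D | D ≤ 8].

P(D ≤ 8) = 7/9.
Σ over the event: 1·1/9 + 3·1/9 + 5·1/9 + 7·1/9 + 8·1/3 = 40/9.
E[D | D ≤ 8] = (40/9) / (7/9) = 40/7.

40/7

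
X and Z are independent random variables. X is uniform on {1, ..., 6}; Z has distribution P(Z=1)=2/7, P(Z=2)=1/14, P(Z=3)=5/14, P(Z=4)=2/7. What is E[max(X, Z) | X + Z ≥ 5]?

291/65

P(X + Z ≥ 5) = 65/84.
Summing max(X,Z)·P(x,y) over outcomes with X + Z ≥ 5 gives 97/28.
E[max(X, Z) | X + Z ≥ 5] = (97/28) / (65/84) = 291/65.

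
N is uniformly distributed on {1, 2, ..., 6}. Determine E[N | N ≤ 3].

2

Given N ≤ 3, N is equally likely to be any of {1, 2, 3}.
E[N | N ≤ 3] = (1 + 2 + 3) / 3 = 2.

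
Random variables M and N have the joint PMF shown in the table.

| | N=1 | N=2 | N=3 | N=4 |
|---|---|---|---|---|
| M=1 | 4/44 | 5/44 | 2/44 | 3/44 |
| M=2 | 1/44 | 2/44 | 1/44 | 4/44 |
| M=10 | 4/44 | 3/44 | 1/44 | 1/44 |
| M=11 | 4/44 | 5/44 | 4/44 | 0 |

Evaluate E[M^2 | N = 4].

119/8

P(N = 4) = 2/11.
Σ M^2·P over the event = 1·(3/44) + 4·(4/44) + 100·(1/44) = 119/44.
E[M^2 | N = 4] = (119/44) / (2/11) = 119/8.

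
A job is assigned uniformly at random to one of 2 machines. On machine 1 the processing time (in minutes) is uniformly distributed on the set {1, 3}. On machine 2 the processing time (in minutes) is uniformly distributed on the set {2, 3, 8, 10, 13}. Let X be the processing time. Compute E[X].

E[X | machine 1] = (1+3)/2 = 2.
E[X | machine 2] = (2+3+8+10+13)/5 = 36/5.
E[X] = (1/2)·(2) + (1/2)·(36/5) = 23/5.

23/5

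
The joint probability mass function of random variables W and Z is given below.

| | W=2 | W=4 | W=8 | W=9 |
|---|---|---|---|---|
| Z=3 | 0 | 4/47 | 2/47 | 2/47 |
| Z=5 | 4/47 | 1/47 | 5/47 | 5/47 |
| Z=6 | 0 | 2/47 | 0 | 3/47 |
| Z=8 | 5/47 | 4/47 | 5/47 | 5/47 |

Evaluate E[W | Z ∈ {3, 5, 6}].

P(Z ∈ {3, 5, 6}) = 28/47.
Summing W·P(W=x,Z=y) over the conditioning event gives 182/47.
E[W | Z ∈ {3, 5, 6}] = (182/47) / (28/47) = 13/2.

13/2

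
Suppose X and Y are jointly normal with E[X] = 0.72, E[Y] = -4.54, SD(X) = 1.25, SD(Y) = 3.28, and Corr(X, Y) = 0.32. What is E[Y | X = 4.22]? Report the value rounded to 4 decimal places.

-1.6011

For a bivariate normal, E[Y | X=x] = μ_Y + ρ·(σ_Y/σ_X)·(x − μ_X).
E[Y | X=4.22] = -4.54 + (0.32)·(3.28/1.25)·(4.22 − (0.72)) = -4.54 + (0.83968)·(3.5) = -1.6011.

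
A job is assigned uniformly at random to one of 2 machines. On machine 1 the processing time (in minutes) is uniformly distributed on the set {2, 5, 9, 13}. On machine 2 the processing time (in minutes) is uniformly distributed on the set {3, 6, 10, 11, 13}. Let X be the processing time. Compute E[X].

317/40

E[X | machine 1] = (2+5+9+13)/4 = 29/4.
E[X | machine 2] = (3+6+10+11+13)/5 = 43/5.
E[X] = (1/2)·(29/4) + (1/2)·(43/5) = 317/40.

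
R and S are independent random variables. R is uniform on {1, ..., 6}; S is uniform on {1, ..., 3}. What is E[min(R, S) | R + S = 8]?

P(R + S = 8) = 1/9.
Summing min(R,S)·P(x,y) over outcomes with R + S = 8 gives 5/18.
E[min(R, S) | R + S = 8] = (5/18) / (1/9) = 5/2.

5/2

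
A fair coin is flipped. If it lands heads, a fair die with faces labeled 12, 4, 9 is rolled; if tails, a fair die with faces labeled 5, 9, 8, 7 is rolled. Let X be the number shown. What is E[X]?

187/24

E[X | heads] = (12+4+9)/3 = 25/3.
E[X | tails] = (5+9+8+7)/4 = 29/4.
E[X] = (1/2)·(25/3) + (1/2)·(29/4) = 187/24.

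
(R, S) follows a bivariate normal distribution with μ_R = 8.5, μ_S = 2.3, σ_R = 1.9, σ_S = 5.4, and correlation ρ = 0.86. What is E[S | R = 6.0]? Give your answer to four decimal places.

E[S | R=x] = μ_S + ρ(σ_S/σ_R)(x − μ_R) for jointly normal variables.
E[S | R=6.0] = 2.3 + (0.86)·(5.4/1.9)·(6.0 − (8.5)) = 2.3 + (2.4442)·(-2.5) = -3.8105.

-3.8105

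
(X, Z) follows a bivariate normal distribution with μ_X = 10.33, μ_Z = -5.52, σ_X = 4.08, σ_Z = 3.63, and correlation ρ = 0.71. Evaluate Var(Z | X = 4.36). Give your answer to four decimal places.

6.5344

Var(Z | X=x) = (1 − ρ²)·σ_Z².
Var(Z | X=4.36) = (3.63)²·(1 − (0.71)²) = 13.1769·0.4959 = 6.5344.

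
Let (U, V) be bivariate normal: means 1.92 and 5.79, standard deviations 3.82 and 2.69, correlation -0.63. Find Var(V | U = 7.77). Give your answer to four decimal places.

4.3641

The conditional variance in a bivariate normal is σ_V²(1 − ρ²), independent of x.
Var(V | U=7.77) = (2.69)²·(1 − (-0.63)²) = 7.2361·0.6031 = 4.3641.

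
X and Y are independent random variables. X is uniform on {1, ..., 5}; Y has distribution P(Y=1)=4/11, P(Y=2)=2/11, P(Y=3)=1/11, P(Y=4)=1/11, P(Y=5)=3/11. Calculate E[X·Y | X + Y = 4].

P(X + Y = 4) = 7/55.
Summing XY·P(x,y) over outcomes with X + Y = 4 gives 23/55.
E[X·Y | X + Y = 4] = (23/55) / (7/55) = 23/7.

23/7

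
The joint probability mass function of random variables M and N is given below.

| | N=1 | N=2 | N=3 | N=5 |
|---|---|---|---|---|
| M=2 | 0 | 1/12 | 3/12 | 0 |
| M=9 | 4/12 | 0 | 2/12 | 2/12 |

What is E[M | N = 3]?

P(N = 3) = 5/12.
Σ M·P over the event = 2·(3/12) + 9·(2/12) = 2.
E[M | N = 3] = (2) / (5/12) = 24/5.

24/5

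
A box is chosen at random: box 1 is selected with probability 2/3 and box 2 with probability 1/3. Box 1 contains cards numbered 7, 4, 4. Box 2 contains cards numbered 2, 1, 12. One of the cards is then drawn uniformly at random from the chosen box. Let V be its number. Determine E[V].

E[V | box 1] = (7+4+4)/3 = 5.
E[V | box 2] = (2+1+12)/3 = 5.
E[V] = (2/3)·(5) + (1/3)·(5) = 5.

5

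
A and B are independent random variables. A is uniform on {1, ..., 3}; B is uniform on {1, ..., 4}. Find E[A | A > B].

8/3

Outcomes with A > B: (2,1), (3,1), (3,2), each with probability 1/12.
E[A | A > B] = (2 + 3 + 3) / 3 = 8/3.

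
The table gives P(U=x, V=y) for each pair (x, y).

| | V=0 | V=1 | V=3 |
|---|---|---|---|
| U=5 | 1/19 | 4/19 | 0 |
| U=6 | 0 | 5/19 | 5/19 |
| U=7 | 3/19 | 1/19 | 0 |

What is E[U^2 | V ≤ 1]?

501/14

P(V ≤ 1) = 14/19.
Σ U^2·P over the event = 25·(1/19) + 25·(4/19) + 36·(5/19) + 49·(3/19) + 49·(1/19) = 501/19.
E[U^2 | V ≤ 1] = (501/19) / (14/19) = 501/14.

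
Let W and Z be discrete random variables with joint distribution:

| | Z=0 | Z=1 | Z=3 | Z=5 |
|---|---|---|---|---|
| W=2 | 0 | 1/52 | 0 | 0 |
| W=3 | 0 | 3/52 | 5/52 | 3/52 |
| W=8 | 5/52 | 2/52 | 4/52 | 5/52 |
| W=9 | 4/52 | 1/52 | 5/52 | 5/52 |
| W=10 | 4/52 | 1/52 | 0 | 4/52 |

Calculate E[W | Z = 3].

46/7

P(Z = 3) = 7/26.
Summing W·P(W=x,Z=y) over the conditioning event gives 23/13.
E[W | Z = 3] = (23/13) / (7/26) = 46/7.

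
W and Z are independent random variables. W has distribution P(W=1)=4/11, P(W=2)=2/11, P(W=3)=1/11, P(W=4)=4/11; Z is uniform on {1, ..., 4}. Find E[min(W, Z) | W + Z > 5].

23/8

P(W + Z > 5) = 4/11.
Summing min(W,Z)·P(x,y) over outcomes with W + Z > 5 gives 23/22.
E[min(W, Z) | W + Z > 5] = (23/22) / (4/11) = 23/8.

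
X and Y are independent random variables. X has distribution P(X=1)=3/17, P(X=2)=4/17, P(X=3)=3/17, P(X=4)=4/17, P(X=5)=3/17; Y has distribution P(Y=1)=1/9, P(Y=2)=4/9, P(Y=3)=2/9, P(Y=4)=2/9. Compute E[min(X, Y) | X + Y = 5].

5/3

P(X + Y = 5) = 10/51.
Summing min(X,Y)·P(x,y) over outcomes with X + Y = 5 gives 50/153.
E[min(X, Y) | X + Y = 5] = (50/153) / (10/51) = 5/3.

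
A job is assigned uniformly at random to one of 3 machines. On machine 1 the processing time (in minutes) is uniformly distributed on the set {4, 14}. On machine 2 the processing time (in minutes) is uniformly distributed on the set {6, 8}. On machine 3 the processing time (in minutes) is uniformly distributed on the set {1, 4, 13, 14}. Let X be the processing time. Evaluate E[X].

8

E[X | machine 1] = (4+14)/2 = 9.
E[X | machine 2] = (6+8)/2 = 7.
E[X | machine 3] = (1+4+13+14)/4 = 8.
By the law of total expectation,
E[X] = (1/3)·(9) + (1/3)·(7) + (1/3)·(8) = 8.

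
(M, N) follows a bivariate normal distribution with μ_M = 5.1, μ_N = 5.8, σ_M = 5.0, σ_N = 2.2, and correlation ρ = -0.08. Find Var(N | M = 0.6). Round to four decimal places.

For a bivariate normal, Var(N | M=x) = σ_N²(1 − ρ²).
Var(N | M=0.6) = (2.2)²·(1 − (-0.08)²) = 4.84·0.9936 = 4.8090.

4.8090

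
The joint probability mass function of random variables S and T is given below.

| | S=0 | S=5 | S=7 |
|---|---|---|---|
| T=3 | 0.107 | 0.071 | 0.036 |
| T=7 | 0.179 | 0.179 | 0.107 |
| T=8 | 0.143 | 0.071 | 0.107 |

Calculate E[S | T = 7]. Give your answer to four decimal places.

3.5355

P(T = 7) = 0.465.
Σ S·P over the event = 0·(0.179) + 5·(0.179) + 7·(0.107) = 1.644.
E[S | T = 7] = (1.644) / (0.465) = 3.5355.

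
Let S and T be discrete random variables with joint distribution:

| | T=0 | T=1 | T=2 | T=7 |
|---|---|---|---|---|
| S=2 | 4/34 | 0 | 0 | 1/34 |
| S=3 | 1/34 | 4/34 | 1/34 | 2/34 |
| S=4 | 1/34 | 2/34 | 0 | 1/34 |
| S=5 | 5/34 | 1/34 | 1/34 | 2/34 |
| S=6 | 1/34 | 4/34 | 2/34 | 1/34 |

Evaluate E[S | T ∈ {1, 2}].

P(T ∈ {1, 2}) = 15/34.
Σ S·P over the event = 3·(4/34) + 3·(1/34) + 4·(2/34) + 5·(1/34) + 5·(1/34) + 6·(4/34) + 6·(2/34) = 69/34.
E[S | T ∈ {1, 2}] = (69/34) / (15/34) = 23/5.

23/5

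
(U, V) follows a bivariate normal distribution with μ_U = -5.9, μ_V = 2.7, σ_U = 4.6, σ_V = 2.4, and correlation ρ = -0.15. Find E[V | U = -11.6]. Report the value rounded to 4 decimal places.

E[V | U=x] = μ_V + ρ(σ_V/σ_U)(x − μ_U) for jointly normal variables.
E[V | U=-11.6] = 2.7 + (-0.15)·(2.4/4.6)·(-11.6 − (-5.9)) = 2.7 + (-0.078261)·(-5.7) = 3.1461.

3.1461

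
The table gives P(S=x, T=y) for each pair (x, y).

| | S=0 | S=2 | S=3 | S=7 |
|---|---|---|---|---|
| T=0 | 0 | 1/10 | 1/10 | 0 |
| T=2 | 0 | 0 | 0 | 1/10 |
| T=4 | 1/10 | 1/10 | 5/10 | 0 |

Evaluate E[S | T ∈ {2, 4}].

3

P(T ∈ {2, 4}) = 4/5.
Σ S·P over the event = 0·(1/10) + 2·(1/10) + 3·(5/10) + 7·(1/10) = 12/5.
E[S | T ∈ {2, 4}] = (12/5) / (4/5) = 3.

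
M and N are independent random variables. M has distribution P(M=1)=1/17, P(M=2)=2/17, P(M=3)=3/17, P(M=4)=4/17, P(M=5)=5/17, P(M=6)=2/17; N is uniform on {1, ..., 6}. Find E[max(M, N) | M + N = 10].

P(M + N = 10) = 11/102.
Summing max(M,N)·P(x,y) over outcomes with M + N = 10 gives 61/102.
E[max(M, N) | M + N = 10] = (61/102) / (11/102) = 61/11.

61/11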